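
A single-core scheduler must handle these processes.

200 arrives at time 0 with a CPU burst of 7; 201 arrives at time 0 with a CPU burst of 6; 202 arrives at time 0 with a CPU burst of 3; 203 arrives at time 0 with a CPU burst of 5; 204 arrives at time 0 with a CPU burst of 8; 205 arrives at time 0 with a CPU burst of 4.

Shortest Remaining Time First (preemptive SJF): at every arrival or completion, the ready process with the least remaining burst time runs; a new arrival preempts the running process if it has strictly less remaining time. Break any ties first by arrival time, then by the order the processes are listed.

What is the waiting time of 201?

12

Gantt: | 202 0-3 | 205 3-7 | 203 7-12 | 201 12-18 | 200 18-25 | 204 25-33 |
Completion: 200=25  201=18  202=3  203=12  204=33  205=7
Turnaround (C−A): 200=25  201=18  202=3  203=12  204=33  205=7
Waiting(201) = turnaround − burst = 18 − 6 = 12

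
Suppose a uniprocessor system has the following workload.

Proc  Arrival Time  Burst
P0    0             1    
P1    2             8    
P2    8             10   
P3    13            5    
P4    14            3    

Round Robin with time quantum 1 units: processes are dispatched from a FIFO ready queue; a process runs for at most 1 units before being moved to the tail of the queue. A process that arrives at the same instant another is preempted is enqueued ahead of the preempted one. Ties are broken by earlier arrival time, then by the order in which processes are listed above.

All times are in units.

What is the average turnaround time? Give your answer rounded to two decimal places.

10.20

Timeline: | P0 0-1 | idle 1-2 | P1 2-8 | P2 8-9 | P1 9-10 | P2 10-11 | P1 11-12 | P2 12-13 | P3 13-14 | P2 14-15 | P4 15-16 | P3 16-17 | P2 17-18 | P4 18-19 | P3 19-20 | P2 20-21 | P4 21-22 | P3 22-23 | P2 23-24 | P3 24-25 | P2 25-28 |
Completion: P0=1  P1=12  P2=28  P3=25  P4=22
Turnaround (C−A): P0=1  P1=10  P2=20  P3=12  P4=8
Turnaround times: P0=1, P1=10, P2=20, P3=12, P4=8
Average turnaround = (1+10+20+12+8) / 5 = 51/5 = 10.20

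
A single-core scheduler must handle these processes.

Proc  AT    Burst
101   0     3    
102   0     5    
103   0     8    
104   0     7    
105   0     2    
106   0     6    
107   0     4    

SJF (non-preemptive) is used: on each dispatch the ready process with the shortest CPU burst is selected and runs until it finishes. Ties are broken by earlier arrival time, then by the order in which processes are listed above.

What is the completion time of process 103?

35

Schedule: | 105 0-2 | 101 2-5 | 107 5-9 | 102 9-14 | 106 14-20 | 104 20-27 | 103 27-35 |
Completion: 101=5  102=14  103=35  104=27  105=2  106=20  107=9
Turnaround (C−A): 101=5  102=14  103=35  104=27  105=2  106=20  107=9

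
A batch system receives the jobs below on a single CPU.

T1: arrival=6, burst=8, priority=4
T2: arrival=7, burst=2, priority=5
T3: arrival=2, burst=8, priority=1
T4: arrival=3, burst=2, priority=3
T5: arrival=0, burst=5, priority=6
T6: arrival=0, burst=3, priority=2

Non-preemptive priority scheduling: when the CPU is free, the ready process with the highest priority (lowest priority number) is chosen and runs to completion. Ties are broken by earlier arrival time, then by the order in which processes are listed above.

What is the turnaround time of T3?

Timeline: | T6 0-3 | T3 3-11 | T4 11-13 | T1 13-21 | T2 21-23 | T5 23-28 |
Completion: T1=21  T2=23  T3=11  T4=13  T5=28  T6=3
Turnaround (C−A): T1=15  T2=16  T3=9  T4=10  T5=28  T6=3
Turnaround(T3) = completion − arrival = 11 − 2 = 9

9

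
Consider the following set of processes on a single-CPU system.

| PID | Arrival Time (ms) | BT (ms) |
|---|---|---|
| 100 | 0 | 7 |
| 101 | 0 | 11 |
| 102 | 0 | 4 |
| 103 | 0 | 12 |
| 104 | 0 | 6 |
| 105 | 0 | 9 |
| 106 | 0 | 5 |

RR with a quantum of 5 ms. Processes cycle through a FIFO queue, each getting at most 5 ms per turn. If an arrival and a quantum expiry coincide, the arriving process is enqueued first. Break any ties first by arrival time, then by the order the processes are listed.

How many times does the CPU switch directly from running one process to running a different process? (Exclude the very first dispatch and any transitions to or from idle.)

Schedule: | 100 0-5 | 101 5-10 | 102 10-14 | 103 14-19 | 104 19-24 | 105 24-29 | 106 29-34 | 100 34-36 | 101 36-41 | 103 41-46 | 104 46-47 | 105 47-51 | 101 51-52 | 103 52-54 |
Completion: 100=36  101=52  102=14  103=54  104=47  105=51  106=34
Turnaround (C−A): 100=36  101=52  102=14  103=54  104=47  105=51  106=34

13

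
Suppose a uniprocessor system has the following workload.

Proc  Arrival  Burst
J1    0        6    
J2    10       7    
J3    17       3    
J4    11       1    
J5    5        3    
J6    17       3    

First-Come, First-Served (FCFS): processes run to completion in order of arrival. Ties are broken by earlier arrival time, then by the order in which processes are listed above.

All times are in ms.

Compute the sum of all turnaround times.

35

Schedule: | J1 0-6 | J5 6-9 | idle 9-10 | J2 10-17 | J4 17-18 | J3 18-21 | J6 21-24 |
Completion: J1=6  J2=17  J3=21  J4=18  J5=9  J6=24
Turnaround (C−A): J1=6  J2=7  J3=4  J4=7  J5=4  J6=7
Turnaround = completion − arrival: J1=6, J2=7, J3=4, J4=7, J5=4, J6=7
Total turnaround = 6 + 7 + 4 + 7 + 4 + 7 = 35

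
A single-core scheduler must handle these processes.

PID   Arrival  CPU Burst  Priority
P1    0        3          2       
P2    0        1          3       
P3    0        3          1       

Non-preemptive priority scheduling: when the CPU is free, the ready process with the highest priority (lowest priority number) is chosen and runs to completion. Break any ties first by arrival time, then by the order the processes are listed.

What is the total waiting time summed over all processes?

9

Gantt: | P3 0-3 | P1 3-6 | P2 6-7 |
Completion: P1=6  P2=7  P3=3
Waiting = turnaround − burst: P1=3, P2=6, P3=0
Total waiting = 3 + 6 + 0 = 9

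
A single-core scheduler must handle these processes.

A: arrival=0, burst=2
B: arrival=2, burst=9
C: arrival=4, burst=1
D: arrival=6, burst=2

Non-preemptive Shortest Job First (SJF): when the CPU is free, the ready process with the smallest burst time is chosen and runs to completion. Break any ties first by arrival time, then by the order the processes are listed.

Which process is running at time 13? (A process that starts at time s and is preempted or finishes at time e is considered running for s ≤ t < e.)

Gantt: | A 0-2 | B 2-11 | C 11-12 | D 12-14 |
Completion: A=2  B=11  C=12  D=14
Turnaround (C−A): A=2  B=9  C=8  D=8

D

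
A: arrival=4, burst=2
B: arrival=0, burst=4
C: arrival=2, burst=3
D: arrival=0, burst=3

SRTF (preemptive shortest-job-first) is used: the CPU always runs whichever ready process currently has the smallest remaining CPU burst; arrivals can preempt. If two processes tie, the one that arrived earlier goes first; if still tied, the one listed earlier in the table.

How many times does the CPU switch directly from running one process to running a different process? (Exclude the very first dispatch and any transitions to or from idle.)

Schedule: | D 0-3 | C 3-6 | A 6-8 | B 8-12 |
Completion: A=8  B=12  C=6  D=3

3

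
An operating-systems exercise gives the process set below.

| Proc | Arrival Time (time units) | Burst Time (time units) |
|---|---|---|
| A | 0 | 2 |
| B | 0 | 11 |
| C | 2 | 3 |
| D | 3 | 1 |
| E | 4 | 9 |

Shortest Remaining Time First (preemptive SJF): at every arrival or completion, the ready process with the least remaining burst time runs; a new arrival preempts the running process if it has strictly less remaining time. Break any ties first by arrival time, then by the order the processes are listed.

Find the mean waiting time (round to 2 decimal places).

3.60

Timeline: | A 0-2 | C 2-3 | D 3-4 | C 4-6 | E 6-15 | B 15-26 |
Completion: A=2  B=26  C=6  D=4  E=15
Turnaround (C−A): A=2  B=26  C=4  D=1  E=11
Waiting times: A=0, B=15, C=1, D=0, E=2
Average waiting = (0+15+1+0+2) / 5 = 18/5 = 3.60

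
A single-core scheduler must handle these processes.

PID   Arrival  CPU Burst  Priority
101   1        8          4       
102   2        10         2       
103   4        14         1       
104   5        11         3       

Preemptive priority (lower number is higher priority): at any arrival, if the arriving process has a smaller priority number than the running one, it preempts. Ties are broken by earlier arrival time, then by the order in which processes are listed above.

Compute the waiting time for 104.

21

Timeline: | idle 0-1 | 101 1-2 | 102 2-4 | 103 4-18 | 102 18-26 | 104 26-37 | 101 37-44 |
Completion: 101=44  102=26  103=18  104=37
Turnaround (C−A): 101=43  102=24  103=14  104=32
Waiting(104) = turnaround − burst = 32 − 11 = 21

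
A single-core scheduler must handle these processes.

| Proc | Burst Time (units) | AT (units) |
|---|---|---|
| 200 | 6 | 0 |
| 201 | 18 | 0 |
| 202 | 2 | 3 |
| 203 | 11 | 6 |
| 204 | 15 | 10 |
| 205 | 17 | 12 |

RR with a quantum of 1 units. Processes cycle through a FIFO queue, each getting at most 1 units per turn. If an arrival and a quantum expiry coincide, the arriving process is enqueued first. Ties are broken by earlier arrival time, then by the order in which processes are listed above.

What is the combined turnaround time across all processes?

Gantt: | 200 0-1 | 201 1-2 | 200 2-3 | 201 3-4 | 202 4-5 | 200 5-6 | 201 6-7 | 202 7-8 | 203 8-9 | 200 9-10 | 201 10-11 | 203 11-12 | 204 12-13 | 200 13-14 | 201 14-15 | 205 15-16 | 203 16-17 | 204 17-18 | 200 18-19 | 201 19-20 | 205 20-21 | 203 21-22 | 204 22-23 | 201 23-24 | 205 24-25 | 203 25-26 | 204 26-27 | 201 27-28 | 205 28-29 | 203 29-30 | 204 30-31 | 201 31-32 | 205 32-33 | 203 33-34 | 204 34-35 | 201 35-36 | 205 36-37 | 203 37-38 | 204 38-39 | 201 39-40 | 205 40-41 | 203 41-42 | 204 42-43 | 201 43-44 | 205 44-45 | 203 45-46 | 204 46-47 | 201 47-48 | 205 48-49 | 203 49-50 | 204 50-51 | 201 51-52 | 205 52-53 | 204 53-54 | 201 54-55 | 205 55-56 | 204 56-57 | 201 57-58 | 205 58-59 | 204 59-60 | 201 60-61 | 205 61-62 | 204 62-63 | 201 63-64 | 205 64-65 | 204 65-66 | 205 66-69 |
Completion: 200=19  201=64  202=8  203=50  204=66  205=69
Turnaround (C−A): 200=19  201=64  202=5  203=44  204=56  205=57
Turnaround = completion − arrival: 200=19, 201=64, 202=5, 203=44, 204=56, 205=57
Total turnaround = 19 + 64 + 5 + 44 + 56 + 57 = 245

245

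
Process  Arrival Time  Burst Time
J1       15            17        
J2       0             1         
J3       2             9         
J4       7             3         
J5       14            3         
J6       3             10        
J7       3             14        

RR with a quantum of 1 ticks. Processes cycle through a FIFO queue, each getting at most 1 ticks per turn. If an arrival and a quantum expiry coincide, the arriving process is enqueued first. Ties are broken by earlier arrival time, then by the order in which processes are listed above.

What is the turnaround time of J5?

Gantt: | J2 0-1 | idle 1-2 | J3 2-3 | J6 3-4 | J7 4-5 | J3 5-6 | J6 6-7 | J7 7-8 | J3 8-9 | J4 9-10 | J6 10-11 | J7 11-12 | J3 12-13 | J4 13-14 | J6 14-15 | J7 15-16 | J3 16-17 | J5 17-18 | J4 18-19 | J1 19-20 | J6 20-21 | J7 21-22 | J3 22-23 | J5 23-24 | J1 24-25 | J6 25-26 | J7 26-27 | J3 27-28 | J5 28-29 | J1 29-30 | J6 30-31 | J7 31-32 | J3 32-33 | J1 33-34 | J6 34-35 | J7 35-36 | J3 36-37 | J1 37-38 | J6 38-39 | J7 39-40 | J1 40-41 | J6 41-42 | J7 42-43 | J1 43-44 | J7 44-45 | J1 45-46 | J7 46-47 | J1 47-48 | J7 48-49 | J1 49-50 | J7 50-51 | J1 51-58 |
Completion: J1=58  J2=1  J3=37  J4=19  J5=29  J6=42  J7=51
Turnaround (C−A): J1=43  J2=1  J3=35  J4=12  J5=15  J6=39  J7=48
Turnaround(J5) = completion − arrival = 29 − 14 = 15

15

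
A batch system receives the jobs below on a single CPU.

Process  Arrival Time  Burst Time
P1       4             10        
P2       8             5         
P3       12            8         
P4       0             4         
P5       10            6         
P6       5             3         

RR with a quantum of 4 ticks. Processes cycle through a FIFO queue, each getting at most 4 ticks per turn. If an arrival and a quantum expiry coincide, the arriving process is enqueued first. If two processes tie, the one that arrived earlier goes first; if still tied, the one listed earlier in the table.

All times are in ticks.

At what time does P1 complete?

30

Schedule: | P4 0-4 | P1 4-8 | P6 8-11 | P2 11-15 | P1 15-19 | P5 19-23 | P3 23-27 | P2 27-28 | P1 28-30 | P5 30-32 | P3 32-36 |
Completion: P1=30  P2=28  P3=36  P4=4  P5=32  P6=11
Turnaround (C−A): P1=26  P2=20  P3=24  P4=4  P5=22  P6=6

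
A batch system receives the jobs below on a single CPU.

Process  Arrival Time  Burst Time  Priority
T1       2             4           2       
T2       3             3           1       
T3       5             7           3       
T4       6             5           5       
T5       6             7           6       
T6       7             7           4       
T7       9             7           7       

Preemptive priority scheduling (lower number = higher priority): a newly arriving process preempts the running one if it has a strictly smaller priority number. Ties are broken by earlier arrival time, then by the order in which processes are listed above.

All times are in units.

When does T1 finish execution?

9

Gantt: | idle 0-2 | T1 2-3 | T2 3-6 | T1 6-9 | T3 9-16 | T6 16-23 | T4 23-28 | T5 28-35 | T7 35-42 |
Completion: T1=9  T2=6  T3=16  T4=28  T5=35  T6=23  T7=42
Turnaround (C−A): T1=7  T2=3  T3=11  T4=22  T5=29  T6=16  T7=33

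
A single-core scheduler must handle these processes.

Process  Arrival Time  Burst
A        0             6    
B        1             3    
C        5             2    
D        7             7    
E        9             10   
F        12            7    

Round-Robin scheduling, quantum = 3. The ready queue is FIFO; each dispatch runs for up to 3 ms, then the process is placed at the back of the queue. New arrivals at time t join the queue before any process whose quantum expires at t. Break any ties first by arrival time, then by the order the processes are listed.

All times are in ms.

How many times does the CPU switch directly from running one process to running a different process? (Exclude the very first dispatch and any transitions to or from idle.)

Gantt: | A 0-3 | B 3-6 | A 6-9 | C 9-11 | D 11-14 | E 14-17 | F 17-20 | D 20-23 | E 23-26 | F 26-29 | D 29-30 | E 30-33 | F 33-34 | E 34-35 |
Completion: A=9  B=6  C=11  D=30  E=35  F=34
Turnaround (C−A): A=9  B=5  C=6  D=23  E=26  F=22

13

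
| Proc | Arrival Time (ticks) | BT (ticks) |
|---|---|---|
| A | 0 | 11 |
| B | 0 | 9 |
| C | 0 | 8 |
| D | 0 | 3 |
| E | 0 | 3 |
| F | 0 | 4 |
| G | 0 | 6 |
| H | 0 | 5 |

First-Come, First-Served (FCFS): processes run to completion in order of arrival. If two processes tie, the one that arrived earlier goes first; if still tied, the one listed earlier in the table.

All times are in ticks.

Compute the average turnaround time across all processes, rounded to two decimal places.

Timeline: | A 0-11 | B 11-20 | C 20-28 | D 28-31 | E 31-34 | F 34-38 | G 38-44 | H 44-49 |
Completion: A=11  B=20  C=28  D=31  E=34  F=38  G=44  H=49
Turnaround times: A=11, B=20, C=28, D=31, E=34, F=38, G=44, H=49
Average turnaround = (11+20+28+31+34+38+44+49) / 8 = 255/8 = 31.88

31.88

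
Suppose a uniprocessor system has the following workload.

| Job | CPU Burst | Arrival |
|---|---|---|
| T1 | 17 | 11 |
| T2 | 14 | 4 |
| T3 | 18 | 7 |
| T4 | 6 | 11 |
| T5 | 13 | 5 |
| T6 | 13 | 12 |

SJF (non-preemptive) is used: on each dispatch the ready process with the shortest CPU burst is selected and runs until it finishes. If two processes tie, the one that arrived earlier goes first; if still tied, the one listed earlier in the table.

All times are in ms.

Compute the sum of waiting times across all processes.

Schedule: | idle 0-4 | T2 4-18 | T4 18-24 | T5 24-37 | T6 37-50 | T1 50-67 | T3 67-85 |
Completion: T1=67  T2=18  T3=85  T4=24  T5=37  T6=50
Turnaround (C−A): T1=56  T2=14  T3=78  T4=13  T5=32  T6=38
Waiting = turnaround − burst: T1=39, T2=0, T3=60, T4=7, T5=19, T6=25
Total waiting = 39 + 0 + 60 + 7 + 19 + 25 = 150

150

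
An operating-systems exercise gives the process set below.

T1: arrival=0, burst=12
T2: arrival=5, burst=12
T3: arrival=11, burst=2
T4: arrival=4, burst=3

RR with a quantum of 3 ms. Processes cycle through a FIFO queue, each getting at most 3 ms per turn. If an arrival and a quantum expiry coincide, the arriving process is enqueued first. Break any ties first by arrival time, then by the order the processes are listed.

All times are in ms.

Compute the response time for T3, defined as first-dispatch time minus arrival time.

4

Timeline: | T1 0-6 | T4 6-9 | T2 9-12 | T1 12-15 | T3 15-17 | T2 17-20 | T1 20-23 | T2 23-29 |
Completion: T1=23  T2=29  T3=17  T4=9
Turnaround (C−A): T1=23  T2=24  T3=6  T4=5
Response(T3) = first start − arrival = 15 − 11 = 4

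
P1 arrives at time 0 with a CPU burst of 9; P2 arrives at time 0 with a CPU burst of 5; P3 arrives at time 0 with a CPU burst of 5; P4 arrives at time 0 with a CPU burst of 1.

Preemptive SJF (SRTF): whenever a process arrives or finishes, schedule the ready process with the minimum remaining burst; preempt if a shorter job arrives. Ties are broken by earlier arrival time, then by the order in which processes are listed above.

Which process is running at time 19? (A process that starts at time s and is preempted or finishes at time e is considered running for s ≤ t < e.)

Gantt: | P4 0-1 | P2 1-6 | P3 6-11 | P1 11-20 |
Completion: P1=20  P2=6  P3=11  P4=1
Turnaround (C−A): P1=20  P2=6  P3=11  P4=1

P1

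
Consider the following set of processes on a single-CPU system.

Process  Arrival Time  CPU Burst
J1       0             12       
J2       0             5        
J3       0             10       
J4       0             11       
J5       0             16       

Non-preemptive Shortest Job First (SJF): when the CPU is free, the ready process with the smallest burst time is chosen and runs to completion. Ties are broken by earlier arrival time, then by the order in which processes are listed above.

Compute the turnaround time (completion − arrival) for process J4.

Gantt: | J2 0-5 | J3 5-15 | J4 15-26 | J1 26-38 | J5 38-54 |
Completion: J1=38  J2=5  J3=15  J4=26  J5=54
Turnaround (C−A): J1=38  J2=5  J3=15  J4=26  J5=54
Turnaround(J4) = completion − arrival = 26 − 0 = 26

26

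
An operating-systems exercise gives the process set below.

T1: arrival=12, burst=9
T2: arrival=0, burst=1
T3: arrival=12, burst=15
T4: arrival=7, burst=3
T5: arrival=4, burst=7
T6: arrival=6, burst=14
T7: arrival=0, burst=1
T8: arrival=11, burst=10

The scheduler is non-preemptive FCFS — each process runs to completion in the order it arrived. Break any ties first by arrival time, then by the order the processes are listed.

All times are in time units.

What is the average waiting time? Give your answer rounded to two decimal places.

Timeline: | T2 0-1 | T7 1-2 | idle 2-4 | T5 4-11 | T6 11-25 | T4 25-28 | T8 28-38 | T1 38-47 | T3 47-62 |
Completion: T1=47  T2=1  T3=62  T4=28  T5=11  T6=25  T7=2  T8=38
Waiting times: T1=26, T2=0, T3=35, T4=18, T5=0, T6=5, T7=1, T8=17
Average waiting = (26+0+35+18+0+5+1+17) / 8 = 102/8 = 12.75

12.75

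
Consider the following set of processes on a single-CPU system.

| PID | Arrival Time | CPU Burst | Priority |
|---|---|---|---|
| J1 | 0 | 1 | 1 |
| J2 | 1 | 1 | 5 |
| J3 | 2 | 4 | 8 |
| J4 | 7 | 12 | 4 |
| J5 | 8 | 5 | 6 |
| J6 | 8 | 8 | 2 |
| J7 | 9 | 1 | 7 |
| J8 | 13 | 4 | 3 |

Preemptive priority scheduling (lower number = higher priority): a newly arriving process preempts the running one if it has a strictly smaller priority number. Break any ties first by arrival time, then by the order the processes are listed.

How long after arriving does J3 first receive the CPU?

Timeline: | J1 0-1 | J2 1-2 | J3 2-6 | idle 6-7 | J4 7-8 | J6 8-16 | J8 16-20 | J4 20-31 | J5 31-36 | J7 36-37 |
Completion: J1=1  J2=2  J3=6  J4=31  J5=36  J6=16  J7=37  J8=20
Response(J3) = first start − arrival = 2 − 2 = 0

0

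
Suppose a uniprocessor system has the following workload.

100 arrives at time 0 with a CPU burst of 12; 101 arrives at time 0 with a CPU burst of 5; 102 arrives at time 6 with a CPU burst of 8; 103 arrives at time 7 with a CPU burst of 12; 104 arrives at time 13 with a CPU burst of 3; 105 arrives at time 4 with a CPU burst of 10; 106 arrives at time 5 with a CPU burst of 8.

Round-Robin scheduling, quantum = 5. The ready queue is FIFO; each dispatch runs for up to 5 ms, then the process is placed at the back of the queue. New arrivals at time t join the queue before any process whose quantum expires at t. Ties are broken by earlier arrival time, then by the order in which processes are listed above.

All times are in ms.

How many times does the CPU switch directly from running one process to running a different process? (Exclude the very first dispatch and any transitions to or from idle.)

Schedule: | 100 0-5 | 101 5-10 | 105 10-15 | 106 15-20 | 100 20-25 | 102 25-30 | 103 30-35 | 104 35-38 | 105 38-43 | 106 43-46 | 100 46-48 | 102 48-51 | 103 51-58 |
Completion: 100=48  101=10  102=51  103=58  104=38  105=43  106=46

12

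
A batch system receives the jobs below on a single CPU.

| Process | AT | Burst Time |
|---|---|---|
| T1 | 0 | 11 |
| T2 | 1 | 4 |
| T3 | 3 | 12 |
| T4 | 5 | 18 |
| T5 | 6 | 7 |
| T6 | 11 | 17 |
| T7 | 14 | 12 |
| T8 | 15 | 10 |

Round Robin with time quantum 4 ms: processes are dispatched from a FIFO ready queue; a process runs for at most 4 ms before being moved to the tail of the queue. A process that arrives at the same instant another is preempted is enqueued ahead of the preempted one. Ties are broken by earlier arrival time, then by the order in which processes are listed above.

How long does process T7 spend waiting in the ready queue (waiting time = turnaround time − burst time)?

Schedule: | T1 0-4 | T2 4-8 | T3 8-12 | T1 12-16 | T4 16-20 | T5 20-24 | T6 24-28 | T3 28-32 | T7 32-36 | T8 36-40 | T1 40-43 | T4 43-47 | T5 47-50 | T6 50-54 | T3 54-58 | T7 58-62 | T8 62-66 | T4 66-70 | T6 70-74 | T7 74-78 | T8 78-80 | T4 80-84 | T6 84-88 | T4 88-90 | T6 90-91 |
Completion: T1=43  T2=8  T3=58  T4=90  T5=50  T6=91  T7=78  T8=80
Turnaround (C−A): T1=43  T2=7  T3=55  T4=85  T5=44  T6=80  T7=64  T8=65
Waiting(T7) = turnaround − burst = 64 − 12 = 52

52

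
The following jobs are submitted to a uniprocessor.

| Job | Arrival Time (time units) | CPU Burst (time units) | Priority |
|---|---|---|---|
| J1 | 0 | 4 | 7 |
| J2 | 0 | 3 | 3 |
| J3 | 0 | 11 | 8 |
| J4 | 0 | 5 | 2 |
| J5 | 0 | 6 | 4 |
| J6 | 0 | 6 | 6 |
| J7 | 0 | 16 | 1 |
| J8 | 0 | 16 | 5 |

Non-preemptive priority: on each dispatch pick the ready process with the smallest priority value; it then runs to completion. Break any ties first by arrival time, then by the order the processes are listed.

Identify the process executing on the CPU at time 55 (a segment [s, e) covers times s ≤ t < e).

Timeline: | J7 0-16 | J4 16-21 | J2 21-24 | J5 24-30 | J8 30-46 | J6 46-52 | J1 52-56 | J3 56-67 |
Completion: J1=56  J2=24  J3=67  J4=21  J5=30  J6=52  J7=16  J8=46

J1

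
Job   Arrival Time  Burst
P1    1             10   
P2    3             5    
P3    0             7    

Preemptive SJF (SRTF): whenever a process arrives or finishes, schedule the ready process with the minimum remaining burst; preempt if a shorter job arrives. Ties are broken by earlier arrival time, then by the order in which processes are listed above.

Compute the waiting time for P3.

Timeline: | P3 0-7 | P2 7-12 | P1 12-22 |
Completion: P1=22  P2=12  P3=7
Turnaround (C−A): P1=21  P2=9  P3=7
Waiting(P3) = turnaround − burst = 7 − 7 = 0

0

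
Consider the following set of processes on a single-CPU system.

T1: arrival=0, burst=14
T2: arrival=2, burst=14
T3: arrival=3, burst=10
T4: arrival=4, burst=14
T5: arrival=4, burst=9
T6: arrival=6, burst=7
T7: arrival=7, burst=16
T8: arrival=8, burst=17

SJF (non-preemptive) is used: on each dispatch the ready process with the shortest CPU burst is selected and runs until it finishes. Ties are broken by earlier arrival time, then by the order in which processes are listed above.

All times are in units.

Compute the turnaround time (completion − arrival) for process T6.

15

Timeline: | T1 0-14 | T6 14-21 | T5 21-30 | T3 30-40 | T2 40-54 | T4 54-68 | T7 68-84 | T8 84-101 |
Completion: T1=14  T2=54  T3=40  T4=68  T5=30  T6=21  T7=84  T8=101
Turnaround (C−A): T1=14  T2=52  T3=37  T4=64  T5=26  T6=15  T7=77  T8=93
Turnaround(T6) = completion − arrival = 21 − 6 = 15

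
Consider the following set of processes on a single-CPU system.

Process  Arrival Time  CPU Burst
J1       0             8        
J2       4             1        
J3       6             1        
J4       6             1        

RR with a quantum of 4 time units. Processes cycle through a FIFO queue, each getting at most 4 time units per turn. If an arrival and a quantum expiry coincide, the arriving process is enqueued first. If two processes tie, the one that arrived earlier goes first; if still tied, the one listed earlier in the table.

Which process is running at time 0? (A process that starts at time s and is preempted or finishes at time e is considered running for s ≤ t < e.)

Timeline: | J1 0-4 | J2 4-5 | J1 5-9 | J3 9-10 | J4 10-11 |
Completion: J1=9  J2=5  J3=10  J4=11

J1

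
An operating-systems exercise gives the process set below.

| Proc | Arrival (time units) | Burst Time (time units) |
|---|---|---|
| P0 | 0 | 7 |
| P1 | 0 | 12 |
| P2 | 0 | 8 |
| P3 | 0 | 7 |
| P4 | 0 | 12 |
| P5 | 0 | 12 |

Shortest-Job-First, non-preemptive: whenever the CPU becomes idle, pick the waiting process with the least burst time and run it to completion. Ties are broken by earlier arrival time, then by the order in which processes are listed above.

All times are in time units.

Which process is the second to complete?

P3

Gantt: | P0 0-7 | P3 7-14 | P2 14-22 | P1 22-34 | P4 34-46 | P5 46-58 |
Completion: P0=7  P1=34  P2=22  P3=14  P4=46  P5=58
Finish order: P0 → P3 → P2 → P1 → P4 → P5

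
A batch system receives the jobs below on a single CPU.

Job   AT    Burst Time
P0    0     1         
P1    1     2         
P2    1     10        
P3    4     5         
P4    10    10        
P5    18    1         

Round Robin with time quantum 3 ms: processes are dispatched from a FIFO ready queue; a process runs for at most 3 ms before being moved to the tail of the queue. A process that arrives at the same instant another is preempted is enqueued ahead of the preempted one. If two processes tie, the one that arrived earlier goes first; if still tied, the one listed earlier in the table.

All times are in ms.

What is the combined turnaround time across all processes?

62

Gantt: | P0 0-1 | P1 1-3 | P2 3-6 | P3 6-9 | P2 9-12 | P3 12-14 | P4 14-17 | P2 17-20 | P4 20-23 | P5 23-24 | P2 24-25 | P4 25-29 |
Completion: P0=1  P1=3  P2=25  P3=14  P4=29  P5=24
Turnaround (C−A): P0=1  P1=2  P2=24  P3=10  P4=19  P5=6
Turnaround = completion − arrival: P0=1, P1=2, P2=24, P3=10, P4=19, P5=6
Total turnaround = 1 + 2 + 24 + 10 + 19 + 6 = 62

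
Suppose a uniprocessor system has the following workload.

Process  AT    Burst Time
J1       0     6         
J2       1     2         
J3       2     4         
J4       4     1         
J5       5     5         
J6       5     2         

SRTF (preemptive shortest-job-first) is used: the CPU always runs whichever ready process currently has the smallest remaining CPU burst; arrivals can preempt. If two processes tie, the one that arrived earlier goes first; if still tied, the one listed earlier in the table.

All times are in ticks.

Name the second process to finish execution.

Schedule: | J1 0-1 | J2 1-3 | J3 3-4 | J4 4-5 | J6 5-7 | J3 7-10 | J1 10-15 | J5 15-20 |
Completion: J1=15  J2=3  J3=10  J4=5  J5=20  J6=7
Turnaround (C−A): J1=15  J2=2  J3=8  J4=1  J5=15  J6=2
Finish order: J2 → J4 → J6 → J3 → J1 → J5

J4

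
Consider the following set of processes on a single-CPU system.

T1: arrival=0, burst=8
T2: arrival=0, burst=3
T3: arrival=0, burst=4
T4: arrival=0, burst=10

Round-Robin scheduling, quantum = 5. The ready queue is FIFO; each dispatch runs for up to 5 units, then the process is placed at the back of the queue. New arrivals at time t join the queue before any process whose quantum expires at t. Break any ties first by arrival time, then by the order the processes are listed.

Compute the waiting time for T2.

5

Gantt: | T1 0-5 | T2 5-8 | T3 8-12 | T4 12-17 | T1 17-20 | T4 20-25 |
Completion: T1=20  T2=8  T3=12  T4=25
Waiting(T2) = turnaround − burst = 8 − 3 = 5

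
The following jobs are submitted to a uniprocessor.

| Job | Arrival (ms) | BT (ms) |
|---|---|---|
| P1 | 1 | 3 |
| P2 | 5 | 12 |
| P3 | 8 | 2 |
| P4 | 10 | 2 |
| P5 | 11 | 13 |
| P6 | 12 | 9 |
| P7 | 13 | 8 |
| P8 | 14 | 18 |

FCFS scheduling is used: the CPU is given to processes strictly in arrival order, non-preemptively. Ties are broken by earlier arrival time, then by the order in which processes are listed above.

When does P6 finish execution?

Schedule: | idle 0-1 | P1 1-4 | idle 4-5 | P2 5-17 | P3 17-19 | P4 19-21 | P5 21-34 | P6 34-43 | P7 43-51 | P8 51-69 |
Completion: P1=4  P2=17  P3=19  P4=21  P5=34  P6=43  P7=51  P8=69
Turnaround (C−A): P1=3  P2=12  P3=11  P4=11  P5=23  P6=31  P7=38  P8=55

43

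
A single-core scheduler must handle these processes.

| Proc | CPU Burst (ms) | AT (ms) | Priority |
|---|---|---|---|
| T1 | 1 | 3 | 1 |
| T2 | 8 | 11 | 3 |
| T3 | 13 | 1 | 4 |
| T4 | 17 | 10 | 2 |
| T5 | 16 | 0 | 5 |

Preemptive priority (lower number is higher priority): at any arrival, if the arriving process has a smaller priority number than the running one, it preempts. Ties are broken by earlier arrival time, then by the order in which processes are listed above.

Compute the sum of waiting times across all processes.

81

Timeline: | T5 0-1 | T3 1-3 | T1 3-4 | T3 4-10 | T4 10-27 | T2 27-35 | T3 35-40 | T5 40-55 |
Completion: T1=4  T2=35  T3=40  T4=27  T5=55
Waiting = turnaround − burst: T1=0, T2=16, T3=26, T4=0, T5=39
Total waiting = 0 + 16 + 26 + 0 + 39 = 81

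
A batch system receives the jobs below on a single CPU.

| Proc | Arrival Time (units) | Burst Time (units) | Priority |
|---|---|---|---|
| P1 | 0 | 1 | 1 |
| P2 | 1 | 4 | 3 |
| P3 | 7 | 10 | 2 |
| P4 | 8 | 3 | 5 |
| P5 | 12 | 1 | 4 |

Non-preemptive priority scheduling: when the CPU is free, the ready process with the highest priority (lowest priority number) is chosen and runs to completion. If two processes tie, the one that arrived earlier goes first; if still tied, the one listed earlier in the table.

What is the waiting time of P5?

Timeline: | P1 0-1 | P2 1-5 | idle 5-7 | P3 7-17 | P5 17-18 | P4 18-21 |
Completion: P1=1  P2=5  P3=17  P4=21  P5=18
Turnaround (C−A): P1=1  P2=4  P3=10  P4=13  P5=6
Waiting(P5) = turnaround − burst = 6 − 1 = 5

5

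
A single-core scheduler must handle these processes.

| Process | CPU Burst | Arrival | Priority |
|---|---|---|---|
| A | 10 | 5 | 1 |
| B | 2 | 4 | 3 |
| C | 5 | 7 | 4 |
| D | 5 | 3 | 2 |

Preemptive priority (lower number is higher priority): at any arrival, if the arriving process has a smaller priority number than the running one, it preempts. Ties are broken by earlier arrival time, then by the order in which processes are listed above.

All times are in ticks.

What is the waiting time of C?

Timeline: | idle 0-3 | D 3-5 | A 5-15 | D 15-18 | B 18-20 | C 20-25 |
Completion: A=15  B=20  C=25  D=18
Turnaround (C−A): A=10  B=16  C=18  D=15
Waiting(C) = turnaround − burst = 18 − 5 = 13

13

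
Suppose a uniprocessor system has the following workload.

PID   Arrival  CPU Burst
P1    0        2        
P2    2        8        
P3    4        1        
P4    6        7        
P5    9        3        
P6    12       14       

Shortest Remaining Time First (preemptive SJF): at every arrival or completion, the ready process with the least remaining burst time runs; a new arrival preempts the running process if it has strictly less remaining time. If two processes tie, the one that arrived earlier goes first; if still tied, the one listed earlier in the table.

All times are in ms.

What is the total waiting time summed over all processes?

Gantt: | P1 0-2 | P2 2-4 | P3 4-5 | P2 5-11 | P5 11-14 | P4 14-21 | P6 21-35 |
Completion: P1=2  P2=11  P3=5  P4=21  P5=14  P6=35
Turnaround (C−A): P1=2  P2=9  P3=1  P4=15  P5=5  P6=23
Waiting = turnaround − burst: P1=0, P2=1, P3=0, P4=8, P5=2, P6=9
Total waiting = 0 + 1 + 0 + 8 + 2 + 9 = 20

20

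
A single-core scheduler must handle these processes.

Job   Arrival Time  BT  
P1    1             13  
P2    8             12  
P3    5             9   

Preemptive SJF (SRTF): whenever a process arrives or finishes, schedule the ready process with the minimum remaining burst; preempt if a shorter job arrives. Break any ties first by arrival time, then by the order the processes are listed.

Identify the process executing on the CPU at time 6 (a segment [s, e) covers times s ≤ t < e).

Gantt: | idle 0-1 | P1 1-14 | P3 14-23 | P2 23-35 |
Completion: P1=14  P2=35  P3=23
Turnaround (C−A): P1=13  P2=27  P3=18

P1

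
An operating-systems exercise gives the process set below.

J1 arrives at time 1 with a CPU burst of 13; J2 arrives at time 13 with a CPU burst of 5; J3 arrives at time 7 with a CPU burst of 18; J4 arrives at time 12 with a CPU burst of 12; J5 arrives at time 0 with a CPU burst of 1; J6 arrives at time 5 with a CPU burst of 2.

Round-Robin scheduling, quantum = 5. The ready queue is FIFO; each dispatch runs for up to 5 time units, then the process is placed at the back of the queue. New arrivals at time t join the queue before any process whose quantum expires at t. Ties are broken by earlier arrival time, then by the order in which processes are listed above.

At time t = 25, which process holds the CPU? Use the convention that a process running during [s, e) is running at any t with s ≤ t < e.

J2

Timeline: | J5 0-1 | J1 1-6 | J6 6-8 | J1 8-13 | J3 13-18 | J4 18-23 | J2 23-28 | J1 28-31 | J3 31-36 | J4 36-41 | J3 41-46 | J4 46-48 | J3 48-51 |
Completion: J1=31  J2=28  J3=51  J4=48  J5=1  J6=8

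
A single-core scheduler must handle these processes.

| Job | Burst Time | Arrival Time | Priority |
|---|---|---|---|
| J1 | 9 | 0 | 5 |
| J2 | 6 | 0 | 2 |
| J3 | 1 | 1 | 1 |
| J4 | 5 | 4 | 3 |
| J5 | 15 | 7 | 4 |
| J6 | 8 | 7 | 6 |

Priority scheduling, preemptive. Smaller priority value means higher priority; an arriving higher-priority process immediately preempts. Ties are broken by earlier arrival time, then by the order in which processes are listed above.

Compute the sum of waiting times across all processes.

Gantt: | J2 0-1 | J3 1-2 | J2 2-7 | J4 7-12 | J5 12-27 | J1 27-36 | J6 36-44 |
Completion: J1=36  J2=7  J3=2  J4=12  J5=27  J6=44
Turnaround (C−A): J1=36  J2=7  J3=1  J4=8  J5=20  J6=37
Waiting = turnaround − burst: J1=27, J2=1, J3=0, J4=3, J5=5, J6=29
Total waiting = 27 + 1 + 0 + 3 + 5 + 29 = 65

65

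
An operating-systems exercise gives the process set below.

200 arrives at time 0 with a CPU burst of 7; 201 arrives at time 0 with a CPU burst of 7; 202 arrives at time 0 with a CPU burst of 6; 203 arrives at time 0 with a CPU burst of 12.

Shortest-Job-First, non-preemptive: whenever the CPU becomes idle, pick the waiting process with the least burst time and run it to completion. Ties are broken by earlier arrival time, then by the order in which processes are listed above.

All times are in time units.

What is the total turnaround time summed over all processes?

Timeline: | 202 0-6 | 200 6-13 | 201 13-20 | 203 20-32 |
Completion: 200=13  201=20  202=6  203=32
Turnaround (C−A): 200=13  201=20  202=6  203=32
Turnaround = completion − arrival: 200=13, 201=20, 202=6, 203=32
Total turnaround = 13 + 20 + 6 + 32 = 71

71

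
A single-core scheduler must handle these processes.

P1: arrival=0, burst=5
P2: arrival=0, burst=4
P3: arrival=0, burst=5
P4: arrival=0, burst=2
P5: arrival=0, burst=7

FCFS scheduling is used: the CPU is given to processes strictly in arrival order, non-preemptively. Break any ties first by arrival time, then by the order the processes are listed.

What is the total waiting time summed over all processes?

44

Gantt: | P1 0-5 | P2 5-9 | P3 9-14 | P4 14-16 | P5 16-23 |
Completion: P1=5  P2=9  P3=14  P4=16  P5=23
Turnaround (C−A): P1=5  P2=9  P3=14  P4=16  P5=23
Waiting = turnaround − burst: P1=0, P2=5, P3=9, P4=14, P5=16
Total waiting = 0 + 5 + 9 + 14 + 16 = 44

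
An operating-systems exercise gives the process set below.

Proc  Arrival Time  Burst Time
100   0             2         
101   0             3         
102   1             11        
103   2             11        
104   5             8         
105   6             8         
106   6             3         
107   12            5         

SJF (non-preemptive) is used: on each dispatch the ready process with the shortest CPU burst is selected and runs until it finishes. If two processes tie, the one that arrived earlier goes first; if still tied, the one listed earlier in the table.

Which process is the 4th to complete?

106

Schedule: | 100 0-2 | 101 2-5 | 104 5-13 | 106 13-16 | 107 16-21 | 105 21-29 | 102 29-40 | 103 40-51 |
Completion: 100=2  101=5  102=40  103=51  104=13  105=29  106=16  107=21
Turnaround (C−A): 100=2  101=5  102=39  103=49  104=8  105=23  106=10  107=9
Finish order: 100 → 101 → 104 → 106 → 107 → 105 → 102 → 103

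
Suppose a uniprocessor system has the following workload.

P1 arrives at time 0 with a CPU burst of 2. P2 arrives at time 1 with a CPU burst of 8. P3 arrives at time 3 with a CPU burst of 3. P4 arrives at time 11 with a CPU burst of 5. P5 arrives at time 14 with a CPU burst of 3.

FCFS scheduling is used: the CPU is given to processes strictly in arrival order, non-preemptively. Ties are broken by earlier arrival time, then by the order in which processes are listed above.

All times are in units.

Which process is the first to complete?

Timeline: | P1 0-2 | P2 2-10 | P3 10-13 | P4 13-18 | P5 18-21 |
Completion: P1=2  P2=10  P3=13  P4=18  P5=21
Turnaround (C−A): P1=2  P2=9  P3=10  P4=7  P5=7
Finish order: P1 → P2 → P3 → P4 → P5

P1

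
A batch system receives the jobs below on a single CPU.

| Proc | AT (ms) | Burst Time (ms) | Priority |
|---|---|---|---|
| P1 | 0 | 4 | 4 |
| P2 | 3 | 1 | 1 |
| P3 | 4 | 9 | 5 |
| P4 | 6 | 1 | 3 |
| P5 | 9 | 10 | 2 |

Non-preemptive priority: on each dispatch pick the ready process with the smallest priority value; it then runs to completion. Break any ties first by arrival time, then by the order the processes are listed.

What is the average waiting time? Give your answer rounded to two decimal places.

Schedule: | P1 0-4 | P2 4-5 | P3 5-14 | P5 14-24 | P4 24-25 |
Completion: P1=4  P2=5  P3=14  P4=25  P5=24
Waiting times: P1=0, P2=1, P3=1, P4=18, P5=5
Average waiting = (0+1+1+18+5) / 5 = 25/5 = 5.00

5.00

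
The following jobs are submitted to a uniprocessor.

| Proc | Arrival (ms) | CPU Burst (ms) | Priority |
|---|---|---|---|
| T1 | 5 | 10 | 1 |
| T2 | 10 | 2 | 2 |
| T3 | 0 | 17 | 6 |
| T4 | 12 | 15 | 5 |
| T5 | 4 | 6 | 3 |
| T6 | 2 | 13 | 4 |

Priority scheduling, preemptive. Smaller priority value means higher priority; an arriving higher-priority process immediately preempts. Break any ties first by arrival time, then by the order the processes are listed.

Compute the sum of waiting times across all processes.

102

Gantt: | T3 0-2 | T6 2-4 | T5 4-5 | T1 5-15 | T2 15-17 | T5 17-22 | T6 22-33 | T4 33-48 | T3 48-63 |
Completion: T1=15  T2=17  T3=63  T4=48  T5=22  T6=33
Turnaround (C−A): T1=10  T2=7  T3=63  T4=36  T5=18  T6=31
Waiting = turnaround − burst: T1=0, T2=5, T3=46, T4=21, T5=12, T6=18
Total waiting = 0 + 5 + 46 + 21 + 12 + 18 = 102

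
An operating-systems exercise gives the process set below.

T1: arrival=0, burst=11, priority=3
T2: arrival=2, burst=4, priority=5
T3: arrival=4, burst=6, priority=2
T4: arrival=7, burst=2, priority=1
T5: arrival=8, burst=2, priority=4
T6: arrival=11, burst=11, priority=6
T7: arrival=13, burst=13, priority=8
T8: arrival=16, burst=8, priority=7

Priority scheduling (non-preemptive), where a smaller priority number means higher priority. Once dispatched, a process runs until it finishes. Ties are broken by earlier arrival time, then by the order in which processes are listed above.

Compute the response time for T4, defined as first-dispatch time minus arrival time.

4

Gantt: | T1 0-11 | T4 11-13 | T3 13-19 | T5 19-21 | T2 21-25 | T6 25-36 | T8 36-44 | T7 44-57 |
Completion: T1=11  T2=25  T3=19  T4=13  T5=21  T6=36  T7=57  T8=44
Turnaround (C−A): T1=11  T2=23  T3=15  T4=6  T5=13  T6=25  T7=44  T8=28
Response(T4) = first start − arrival = 11 − 7 = 4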